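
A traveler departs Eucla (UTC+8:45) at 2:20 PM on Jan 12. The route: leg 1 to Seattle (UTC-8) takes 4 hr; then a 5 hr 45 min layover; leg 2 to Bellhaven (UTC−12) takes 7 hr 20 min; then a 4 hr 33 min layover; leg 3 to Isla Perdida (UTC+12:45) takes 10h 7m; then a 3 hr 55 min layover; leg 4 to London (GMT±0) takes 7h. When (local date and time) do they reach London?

12:15 AM on January 14

Convert departure to UTC: 2:20 PM − 8:45 = 5:35 AM UTC on Jan 12.
Add 4 hours leg 1 → 9:35 AM UTC.
Add 5 hours and 45 minutes layover in Seattle → 3:20 PM UTC.
Add 7 hours 20 minutes leg 2 → 10:40 PM UTC.
Add 4 hours and 33 minutes layover in Bellhaven → 3:13 AM UTC (Jan 13).
Add 10 hours 7 minutes leg 3 → 1:20 PM UTC.
Add 3 hours 55 minutes layover in Isla Perdida → 5:15 PM UTC.
Add 7 hours leg 4 → 12:15 AM UTC (Jan 14).
London is UTC+0, so local arrival is the same: 12:15 AM on Jan 14.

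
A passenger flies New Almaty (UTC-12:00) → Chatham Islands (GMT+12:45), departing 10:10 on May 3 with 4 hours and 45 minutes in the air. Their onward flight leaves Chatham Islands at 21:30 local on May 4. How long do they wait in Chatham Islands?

Convert departure to UTC: 10:10 + 12:00 = 22:10 UTC on May 3.
Add 4 hours 45 minutes flight time → 02:55 UTC (May 4).
Chatham Islands is UTC+12:45, so local arrival = 02:55 + 12:45 = 15:40 on May 4.
Layover = 21:30 − 15:40 = 5 hours 50 minutes.

5 hours 50 minutes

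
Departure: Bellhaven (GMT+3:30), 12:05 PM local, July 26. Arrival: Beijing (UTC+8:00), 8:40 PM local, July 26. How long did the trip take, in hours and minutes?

Departure in UTC: 12:05 PM − 3:30 = 8:35 AM on Jul 26.
Arrival in UTC: 8:40 PM − 8:00 = 12:40 PM on Jul 26.
Elapsed = 12:40 PM − 8:35 AM = 4 hours 5 minutes.

4 hours 5 minutes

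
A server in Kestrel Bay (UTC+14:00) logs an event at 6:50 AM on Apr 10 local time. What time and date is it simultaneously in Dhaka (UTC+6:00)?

In UTC: 6:50 AM − 14:00 = 4:50 PM on Apr 9.
Dhaka is UTC+6:00: 4:50 PM + 6:00 = 10:50 PM on Apr 9.

10:50 PM on Apr 9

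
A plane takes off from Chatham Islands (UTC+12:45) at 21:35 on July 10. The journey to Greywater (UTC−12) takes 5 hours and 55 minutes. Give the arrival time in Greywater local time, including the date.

Convert departure to UTC: 21:35 − 12:45 = 08:50 UTC on Jul 10.
Add 5 hours 55 minutes travel time → 14:45 UTC.
Greywater is UTC−12:00, so local arrival = 14:45 − 12:00 = 02:45 on Jul 10.

02:45 on July 10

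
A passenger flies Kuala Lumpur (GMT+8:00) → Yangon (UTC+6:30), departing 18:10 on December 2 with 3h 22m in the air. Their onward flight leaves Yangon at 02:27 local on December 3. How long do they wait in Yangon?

Convert departure to UTC: 18:10 − 8:00 = 10:10 UTC on Dec 2.
Add 3 hours 22 minutes flight time → 13:32 UTC.
Yangon is UTC+6:30, so local arrival = 13:32 + 6:30 = 20:02 on Dec 2.
Layover = 02:27 − 20:02 (+1 day) = 6 hours 25 minutes.

6 hours 25 minutes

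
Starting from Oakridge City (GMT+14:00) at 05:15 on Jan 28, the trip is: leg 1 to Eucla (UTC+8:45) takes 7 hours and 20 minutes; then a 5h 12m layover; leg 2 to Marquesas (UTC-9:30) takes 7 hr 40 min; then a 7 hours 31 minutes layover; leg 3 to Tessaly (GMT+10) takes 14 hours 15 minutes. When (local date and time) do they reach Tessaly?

19:13 on January 29

Convert departure to UTC: 05:15 − 14:00 = 15:15 UTC on Jan 27.
Add 7 hours and 20 minutes leg 1 → 22:35 UTC.
Add 5 hours and 12 minutes layover in Eucla → 03:47 UTC (Jan 28).
Add 7 hours and 40 minutes leg 2 → 11:27 UTC.
Add 7 hours 31 minutes layover in Marquesas → 18:58 UTC.
Add 14 hours and 15 minutes leg 3 → 09:13 UTC (Jan 29).
Tessaly is UTC+10:00, so local arrival = 09:13 + 10:00 = 19:13 on Jan 29.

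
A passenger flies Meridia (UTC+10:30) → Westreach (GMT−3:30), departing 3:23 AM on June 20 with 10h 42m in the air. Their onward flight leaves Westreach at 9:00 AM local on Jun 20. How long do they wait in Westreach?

8 hours 55 minutes

Convert departure to UTC: 3:23 AM − 10:30 = 4:53 PM UTC on Jun 19.
Add 10 hours 42 minutes flight time → 3:35 AM UTC (Jun 20).
Westreach is UTC−3:30, so local arrival = 3:35 AM − 3:30 = 12:05 AM on Jun 20.
Layover = 9:00 AM − 12:05 AM = 8 hours 55 minutes.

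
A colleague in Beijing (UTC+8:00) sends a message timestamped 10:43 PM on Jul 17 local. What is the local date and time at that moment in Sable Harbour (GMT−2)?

12:43 PM on Jul 17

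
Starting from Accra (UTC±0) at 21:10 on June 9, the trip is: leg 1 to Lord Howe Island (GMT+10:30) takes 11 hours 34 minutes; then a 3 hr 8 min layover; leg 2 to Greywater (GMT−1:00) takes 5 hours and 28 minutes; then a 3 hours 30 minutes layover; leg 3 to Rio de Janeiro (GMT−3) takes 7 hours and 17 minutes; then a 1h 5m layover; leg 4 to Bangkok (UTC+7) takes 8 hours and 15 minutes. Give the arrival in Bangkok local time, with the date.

Accra is at UTC+0, so departure is already 21:10 UTC on Jun 9.
Add 11 hours 34 minutes leg 1 → 08:44 UTC (Jun 10).
Add 3 hours 8 minutes layover in Lord Howe Island → 11:52 UTC.
Add 5 hours and 28 minutes leg 2 → 17:20 UTC.
Add 3 hours and 30 minutes layover in Greywater → 20:50 UTC.
Add 7 hours 17 minutes leg 3 → 04:07 UTC (Jun 11).
Add 1 hour and 5 minutes layover in Rio de Janeiro → 05:12 UTC.
Add 8 hours and 15 minutes leg 4 → 13:27 UTC.
Bangkok is UTC+7:00, so local arrival = 13:27 + 7:00 = 20:27 on Jun 11.

20:27 on Jun 11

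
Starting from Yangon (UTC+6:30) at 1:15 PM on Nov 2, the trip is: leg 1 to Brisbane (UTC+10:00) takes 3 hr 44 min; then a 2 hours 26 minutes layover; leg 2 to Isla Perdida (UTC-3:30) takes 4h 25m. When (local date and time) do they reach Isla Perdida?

1:50 PM on Nov 2

Convert departure to UTC: 1:15 PM − 6:30 = 6:45 AM UTC on Nov 2.
Add 3 hours and 44 minutes leg 1 → 10:29 AM UTC.
Add 2 hours 26 minutes layover in Brisbane → 12:55 PM UTC.
Add 4 hours and 25 minutes leg 2 → 5:20 PM UTC.
Isla Perdida is UTC−3:30, so local arrival = 5:20 PM − 3:30 = 1:50 PM on Nov 2.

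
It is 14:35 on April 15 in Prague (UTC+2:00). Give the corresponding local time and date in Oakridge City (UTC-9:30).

In UTC: 14:35 − 2:00 = 12:35 on Apr 15.
Oakridge City is UTC−9:30: 12:35 − 9:30 = 03:05 on Apr 15.

03:05 on Apr 15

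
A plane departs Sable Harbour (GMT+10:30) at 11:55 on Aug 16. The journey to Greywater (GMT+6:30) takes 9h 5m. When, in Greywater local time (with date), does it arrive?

Convert departure to UTC: 11:55 − 10:30 = 01:25 UTC on Aug 16.
Add 9 hours 5 minutes travel time → 10:30 UTC.
Greywater is UTC+6:30, so local arrival = 10:30 + 6:30 = 17:00 on Aug 16.

17:00 on August 16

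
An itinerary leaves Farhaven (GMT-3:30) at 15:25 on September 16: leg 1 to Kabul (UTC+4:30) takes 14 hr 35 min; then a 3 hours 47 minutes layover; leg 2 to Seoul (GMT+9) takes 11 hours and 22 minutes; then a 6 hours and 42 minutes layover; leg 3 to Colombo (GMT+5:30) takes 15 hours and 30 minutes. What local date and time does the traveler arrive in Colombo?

04:21 on September 19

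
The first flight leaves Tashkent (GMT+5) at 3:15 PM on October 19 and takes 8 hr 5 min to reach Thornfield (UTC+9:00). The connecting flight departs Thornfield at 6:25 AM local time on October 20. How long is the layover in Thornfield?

3 hours 5 minutes

Convert departure to UTC: 3:15 PM − 5:00 = 10:15 AM UTC on Oct 19.
Add 8 hours 5 minutes flight time → 6:20 PM UTC.
Thornfield is UTC+9:00, so local arrival = 6:20 PM + 9:00 = 3:20 AM on Oct 20.
Layover = 6:25 AM − 3:20 AM = 3 hours 5 minutes.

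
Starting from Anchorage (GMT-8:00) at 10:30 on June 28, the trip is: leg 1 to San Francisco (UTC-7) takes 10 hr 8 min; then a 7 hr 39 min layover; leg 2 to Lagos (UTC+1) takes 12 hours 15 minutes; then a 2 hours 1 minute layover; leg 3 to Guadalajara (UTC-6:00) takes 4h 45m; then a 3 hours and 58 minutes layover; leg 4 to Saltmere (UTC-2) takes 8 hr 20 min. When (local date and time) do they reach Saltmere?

Convert departure to UTC: 10:30 + 8:00 = 18:30 UTC on Jun 28.
Add 10 hours 8 minutes leg 1 → 04:38 UTC (Jun 29).
Add 7 hours and 39 minutes layover in San Francisco → 12:17 UTC.
Add 12 hours and 15 minutes leg 2 → 00:32 UTC (Jun 30).
Add 2 hours 1 minute layover in Lagos → 02:33 UTC.
Add 4 hours and 45 minutes leg 3 → 07:18 UTC.
Add 3 hours and 58 minutes layover in Guadalajara → 11:16 UTC.
Add 8 hours 20 minutes leg 4 → 19:36 UTC.
Saltmere is UTC−2:00, so local arrival = 19:36 − 2:00 = 17:36 on Jun 30.

17:36 on June 30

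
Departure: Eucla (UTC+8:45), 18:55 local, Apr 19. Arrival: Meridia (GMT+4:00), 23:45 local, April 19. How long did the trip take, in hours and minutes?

9 hours 35 minutes

Departure in UTC: 18:55 − 8:45 = 10:10 on Apr 19.
Arrival in UTC: 23:45 − 4:00 = 19:45 on Apr 19.
Elapsed = 19:45 − 10:10 = 9 hours 35 minutes.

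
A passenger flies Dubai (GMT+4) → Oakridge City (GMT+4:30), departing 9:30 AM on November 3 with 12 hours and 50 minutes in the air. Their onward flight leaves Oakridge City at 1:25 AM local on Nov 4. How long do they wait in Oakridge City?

2 hours 35 minutes

Convert departure to UTC: 9:30 AM − 4:00 = 5:30 AM UTC on Nov 3.
Add 12 hours and 50 minutes flight time → 6:20 PM UTC.
Oakridge City is UTC+4:30, so local arrival = 6:20 PM + 4:30 = 10:50 PM on Nov 3.
Layover = 1:25 AM − 10:50 PM (+1 day) = 2 hours 35 minutes.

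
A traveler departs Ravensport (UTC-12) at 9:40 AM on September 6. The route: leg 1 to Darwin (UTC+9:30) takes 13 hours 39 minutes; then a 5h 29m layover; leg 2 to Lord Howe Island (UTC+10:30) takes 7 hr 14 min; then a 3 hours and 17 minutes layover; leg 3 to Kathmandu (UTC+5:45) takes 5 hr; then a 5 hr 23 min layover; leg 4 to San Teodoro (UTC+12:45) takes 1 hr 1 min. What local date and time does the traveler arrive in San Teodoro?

Convert departure to UTC: 9:40 AM + 12:00 = 9:40 PM UTC on Sep 6.
Add 13 hours 39 minutes leg 1 → 11:19 AM UTC (Sep 7).
Add 5 hours and 29 minutes layover in Darwin → 4:48 PM UTC.
Add 7 hours and 14 minutes leg 2 → 12:02 AM UTC (Sep 8).
Add 3 hours and 17 minutes layover in Lord Howe Island → 3:19 AM UTC.
Add 5 hours leg 3 → 8:19 AM UTC.
Add 5 hours and 23 minutes layover in Kathmandu → 1:42 PM UTC.
Add 1 hour 1 minute leg 4 → 2:43 PM UTC.
San Teodoro is UTC+12:45, so local arrival = 2:43 PM + 12:45 = 3:28 AM on Sep 9.

3:28 AM on September 9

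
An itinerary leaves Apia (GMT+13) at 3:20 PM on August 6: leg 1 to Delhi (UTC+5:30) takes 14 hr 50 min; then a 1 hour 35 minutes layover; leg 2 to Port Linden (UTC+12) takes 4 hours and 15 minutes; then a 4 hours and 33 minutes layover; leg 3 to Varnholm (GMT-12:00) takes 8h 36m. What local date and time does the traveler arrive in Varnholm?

12:09 AM on Aug 7

Convert departure to UTC: 3:20 PM − 13:00 = 2:20 AM UTC on Aug 6.
Add 14 hours 50 minutes leg 1 → 5:10 PM UTC.
Add 1 hour 35 minutes layover in Delhi → 6:45 PM UTC.
Add 4 hours and 15 minutes leg 2 → 11:00 PM UTC.
Add 4 hours and 33 minutes layover in Port Linden → 3:33 AM UTC (Aug 7).
Add 8 hours and 36 minutes leg 3 → 12:09 PM UTC.
Varnholm is UTC−12:00, so local arrival = 12:09 PM − 12:00 = 12:09 AM on Aug 7.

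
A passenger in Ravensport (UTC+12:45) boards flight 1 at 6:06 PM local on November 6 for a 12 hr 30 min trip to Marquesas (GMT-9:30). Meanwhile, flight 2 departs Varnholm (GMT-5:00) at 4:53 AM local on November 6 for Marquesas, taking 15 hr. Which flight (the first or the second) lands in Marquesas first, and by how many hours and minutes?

Flight 1 in UTC: 6:06 PM − 12:45 = 5:21 AM on Nov 6.
+12 hours 30 minutes → arrive 5:51 PM UTC on Nov 6.
Flight 2 in UTC: 4:53 AM + 5:00 = 9:53 AM on Nov 6.
+15 hours → arrive 12:53 AM UTC on Nov 7.
Flight 1 lands earlier by 7 hours 2 minutes.

the first, by 7 hours 2 minutes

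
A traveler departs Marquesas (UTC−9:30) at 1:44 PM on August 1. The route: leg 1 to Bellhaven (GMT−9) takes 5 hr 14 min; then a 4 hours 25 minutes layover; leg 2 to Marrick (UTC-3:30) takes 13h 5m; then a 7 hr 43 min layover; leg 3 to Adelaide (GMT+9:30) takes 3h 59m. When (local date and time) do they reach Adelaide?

Convert departure to UTC: 1:44 PM + 9:30 = 11:14 PM UTC on Aug 1.
Add 5 hours and 14 minutes leg 1 → 4:28 AM UTC (Aug 2).
Add 4 hours 25 minutes layover in Bellhaven → 8:53 AM UTC.
Add 13 hours and 5 minutes leg 2 → 9:58 PM UTC.
Add 7 hours and 43 minutes layover in Marrick → 5:41 AM UTC (Aug 3).
Add 3 hours and 59 minutes leg 3 → 9:40 AM UTC.
Adelaide is UTC+9:30, so local arrival = 9:40 AM + 9:30 = 7:10 PM on Aug 3.

7:10 PM on August 3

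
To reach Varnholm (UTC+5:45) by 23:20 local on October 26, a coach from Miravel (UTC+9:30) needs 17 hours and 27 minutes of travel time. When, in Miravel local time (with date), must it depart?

09:38 on October 26

Target arrival in UTC: 23:20 − 5:45 = 17:35 on Oct 26.
Subtract 17 hours and 27 minutes → departure 00:08 UTC on Oct 26.
Miravel is UTC+9:30: 00:08 + 9:30 = 09:38 on Oct 26.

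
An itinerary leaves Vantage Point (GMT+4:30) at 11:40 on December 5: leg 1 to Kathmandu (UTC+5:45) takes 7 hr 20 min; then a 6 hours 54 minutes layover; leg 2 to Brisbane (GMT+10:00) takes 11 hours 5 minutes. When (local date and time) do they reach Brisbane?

18:29 on December 6

Convert departure to UTC: 11:40 − 4:30 = 07:10 UTC on Dec 5.
Add 7 hours 20 minutes leg 1 → 14:30 UTC.
Add 6 hours 54 minutes layover in Kathmandu → 21:24 UTC.
Add 11 hours and 5 minutes leg 2 → 08:29 UTC (Dec 6).
Brisbane is UTC+10:00, so local arrival = 08:29 + 10:00 = 18:29 on Dec 6.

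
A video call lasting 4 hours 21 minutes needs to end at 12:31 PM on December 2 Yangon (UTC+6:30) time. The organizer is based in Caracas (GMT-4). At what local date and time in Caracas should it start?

9:40 PM on December 1

Target end time in UTC: 12:31 PM − 6:30 = 6:01 AM on Dec 2.
Subtract 4 hours and 21 minutes → start 1:40 AM UTC on Dec 2.
Caracas is UTC−4:00: 1:40 AM − 4:00 = 9:40 PM on Dec 1.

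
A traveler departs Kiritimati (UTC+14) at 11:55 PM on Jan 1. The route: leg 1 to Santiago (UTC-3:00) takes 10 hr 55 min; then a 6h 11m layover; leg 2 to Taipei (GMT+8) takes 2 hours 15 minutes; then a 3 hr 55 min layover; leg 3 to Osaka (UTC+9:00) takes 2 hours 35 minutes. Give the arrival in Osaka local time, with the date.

8:46 PM on January 2

Convert departure to UTC: 11:55 PM − 14:00 = 9:55 AM UTC on Jan 1.
Add 10 hours 55 minutes leg 1 → 8:50 PM UTC.
Add 6 hours and 11 minutes layover in Santiago → 3:01 AM UTC (Jan 2).
Add 2 hours and 15 minutes leg 2 → 5:16 AM UTC.
Add 3 hours 55 minutes layover in Taipei → 9:11 AM UTC.
Add 2 hours and 35 minutes leg 3 → 11:46 AM UTC.
Osaka is UTC+9:00, so local arrival = 11:46 AM + 9:00 = 8:46 PM on Jan 2.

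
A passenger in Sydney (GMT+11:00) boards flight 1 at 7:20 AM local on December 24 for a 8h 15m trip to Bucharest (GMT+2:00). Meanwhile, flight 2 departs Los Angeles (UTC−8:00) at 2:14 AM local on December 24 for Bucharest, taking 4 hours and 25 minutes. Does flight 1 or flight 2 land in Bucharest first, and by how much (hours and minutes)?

the first, by 10 hours 4 minutes

Flight 1 in UTC: 7:20 AM − 11:00 = 8:20 PM on Dec 23.
+8 hours 15 minutes → arrive 4:35 AM UTC on Dec 24.
Flight 2 in UTC: 2:14 AM + 8:00 = 10:14 AM on Dec 24.
+4 hours and 25 minutes → arrive 2:39 PM UTC on Dec 24.
Flight 1 lands earlier by 10 hours 4 minutes.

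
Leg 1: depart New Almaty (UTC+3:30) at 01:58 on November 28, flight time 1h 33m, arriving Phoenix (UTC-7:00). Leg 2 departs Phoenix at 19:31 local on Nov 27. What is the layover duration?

Convert departure to UTC: 01:58 − 3:30 = 22:28 UTC on Nov 27.
Add 1 hour 33 minutes flight time → 00:01 UTC (Nov 28).
Phoenix is UTC−7:00, so local arrival = 00:01 − 7:00 = 17:01 on Nov 27.
Layover = 19:31 − 17:01 = 2 hours 30 minutes.

2 hours 30 minutes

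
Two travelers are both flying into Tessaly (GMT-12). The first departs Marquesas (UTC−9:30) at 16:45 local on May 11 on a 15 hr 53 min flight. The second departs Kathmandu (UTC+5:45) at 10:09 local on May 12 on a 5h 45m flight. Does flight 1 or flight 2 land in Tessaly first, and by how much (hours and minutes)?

the second, by 7 hours 59 minutes

Flight 1 in UTC: 16:45 + 9:30 = 02:15 on May 12.
+15 hours 53 minutes → arrive 18:08 UTC on May 12.
Flight 2 in UTC: 10:09 − 5:45 = 04:24 on May 12.
+5 hours 45 minutes → arrive 10:09 UTC on May 12.
Flight 2 lands earlier by 7 hours 59 minutes.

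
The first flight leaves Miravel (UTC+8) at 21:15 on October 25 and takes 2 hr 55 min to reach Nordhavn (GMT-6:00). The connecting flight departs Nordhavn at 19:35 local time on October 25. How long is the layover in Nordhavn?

Convert departure to UTC: 21:15 − 8:00 = 13:15 UTC on Oct 25.
Add 2 hours 55 minutes flight time → 16:10 UTC.
Nordhavn is UTC−6:00, so local arrival = 16:10 − 6:00 = 10:10 on Oct 25.
Layover = 19:35 − 10:10 = 9 hours 25 minutes.

9 hours 25 minutes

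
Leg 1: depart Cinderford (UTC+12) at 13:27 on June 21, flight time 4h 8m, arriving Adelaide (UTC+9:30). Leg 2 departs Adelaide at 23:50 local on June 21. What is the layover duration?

8 hours 45 minutes

Convert departure to UTC: 13:27 − 12:00 = 01:27 UTC on Jun 21.
Add 4 hours 8 minutes flight time → 05:35 UTC.
Adelaide is UTC+9:30, so local arrival = 05:35 + 9:30 = 15:05 on Jun 21.
Layover = 23:50 − 15:05 = 8 hours 45 minutes.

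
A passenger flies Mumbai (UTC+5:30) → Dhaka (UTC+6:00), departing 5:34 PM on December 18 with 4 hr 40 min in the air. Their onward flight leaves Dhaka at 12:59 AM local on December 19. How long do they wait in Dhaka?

Convert departure to UTC: 5:34 PM − 5:30 = 12:04 PM UTC on Dec 18.
Add 4 hours 40 minutes flight time → 4:44 PM UTC.
Dhaka is UTC+6:00, so local arrival = 4:44 PM + 6:00 = 10:44 PM on Dec 18.
Layover = 12:59 AM − 10:44 PM (+1 day) = 2 hours 15 minutes.

2 hours 15 minutes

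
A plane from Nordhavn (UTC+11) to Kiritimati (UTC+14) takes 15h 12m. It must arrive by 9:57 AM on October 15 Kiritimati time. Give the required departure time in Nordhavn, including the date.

Target arrival in UTC: 9:57 AM − 14:00 = 7:57 PM on Oct 14.
Subtract 15 hours 12 minutes → departure 4:45 AM UTC on Oct 14.
Nordhavn is UTC+11:00: 4:45 AM + 11:00 = 3:45 PM on Oct 14.

3:45 PM on October 14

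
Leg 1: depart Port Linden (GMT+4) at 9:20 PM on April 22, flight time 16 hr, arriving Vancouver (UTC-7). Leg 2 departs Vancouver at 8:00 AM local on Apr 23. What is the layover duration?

5 hours 40 minutes

Convert departure to UTC: 9:20 PM − 4:00 = 5:20 PM UTC on Apr 22.
Add 16 hours flight time → 9:20 AM UTC (Apr 23).
Vancouver is UTC−7:00, so local arrival = 9:20 AM − 7:00 = 2:20 AM on Apr 23.
Layover = 8:00 AM − 2:20 AM = 5 hours 40 minutes.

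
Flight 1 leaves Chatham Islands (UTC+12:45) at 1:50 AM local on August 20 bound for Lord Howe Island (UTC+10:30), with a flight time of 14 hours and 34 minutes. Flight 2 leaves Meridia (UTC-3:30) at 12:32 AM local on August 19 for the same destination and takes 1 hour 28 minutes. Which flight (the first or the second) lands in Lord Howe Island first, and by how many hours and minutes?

the second, by 22 hours 9 minutes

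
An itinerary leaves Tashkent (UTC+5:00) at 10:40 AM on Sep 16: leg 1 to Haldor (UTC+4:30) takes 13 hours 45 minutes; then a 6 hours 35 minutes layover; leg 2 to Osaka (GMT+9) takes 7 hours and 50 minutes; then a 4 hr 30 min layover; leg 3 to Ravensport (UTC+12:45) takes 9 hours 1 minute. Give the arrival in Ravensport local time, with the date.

12:06 PM on September 18

Convert departure to UTC: 10:40 AM − 5:00 = 5:40 AM UTC on Sep 16.
Add 13 hours and 45 minutes leg 1 → 7:25 PM UTC.
Add 6 hours and 35 minutes layover in Haldor → 2:00 AM UTC (Sep 17).
Add 7 hours and 50 minutes leg 2 → 9:50 AM UTC.
Add 4 hours 30 minutes layover in Osaka → 2:20 PM UTC.
Add 9 hours and 1 minute leg 3 → 11:21 PM UTC.
Ravensport is UTC+12:45, so local arrival = 11:21 PM + 12:45 = 12:06 PM on Sep 18.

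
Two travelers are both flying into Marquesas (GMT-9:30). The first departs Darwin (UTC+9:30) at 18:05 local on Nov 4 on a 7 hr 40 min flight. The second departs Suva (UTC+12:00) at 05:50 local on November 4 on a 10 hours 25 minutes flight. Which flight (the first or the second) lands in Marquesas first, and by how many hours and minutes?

Flight 1 in UTC: 18:05 − 9:30 = 08:35 on Nov 4.
+7 hours and 40 minutes → arrive 16:15 UTC on Nov 4.
Flight 2 in UTC: 05:50 − 12:00 = 17:50 on Nov 3.
+10 hours and 25 minutes → arrive 04:15 UTC on Nov 4.
Flight 2 lands earlier by 12 hours.

the second, by 12 hours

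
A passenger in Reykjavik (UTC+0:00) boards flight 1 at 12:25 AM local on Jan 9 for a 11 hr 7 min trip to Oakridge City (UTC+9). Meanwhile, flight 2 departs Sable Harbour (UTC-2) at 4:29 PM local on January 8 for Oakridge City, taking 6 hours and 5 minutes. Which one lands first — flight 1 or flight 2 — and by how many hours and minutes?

the second, by 10 hours 58 minutes

Flight 1 departs at 12:25 AM UTC (Jan 9).
+11 hours 7 minutes → arrive 11:32 AM UTC on Jan 9.
Flight 2 in UTC: 4:29 PM + 2:00 = 6:29 PM on Jan 8.
+6 hours and 5 minutes → arrive 12:34 AM UTC on Jan 9.
Flight 2 lands earlier by 10 hours 58 minutes.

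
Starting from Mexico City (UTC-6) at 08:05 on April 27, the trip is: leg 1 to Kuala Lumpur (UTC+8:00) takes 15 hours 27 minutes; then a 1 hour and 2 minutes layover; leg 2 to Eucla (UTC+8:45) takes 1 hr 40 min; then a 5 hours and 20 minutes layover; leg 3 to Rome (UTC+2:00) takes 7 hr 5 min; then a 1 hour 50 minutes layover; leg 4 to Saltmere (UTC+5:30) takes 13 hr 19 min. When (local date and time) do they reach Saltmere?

Convert departure to UTC: 08:05 + 6:00 = 14:05 UTC on Apr 27.
Add 15 hours and 27 minutes leg 1 → 05:32 UTC (Apr 28).
Add 1 hour 2 minutes layover in Kuala Lumpur → 06:34 UTC.
Add 1 hour 40 minutes leg 2 → 08:14 UTC.
Add 5 hours 20 minutes layover in Eucla → 13:34 UTC.
Add 7 hours and 5 minutes leg 3 → 20:39 UTC.
Add 1 hour 50 minutes layover in Rome → 22:29 UTC.
Add 13 hours and 19 minutes leg 4 → 11:48 UTC (Apr 29).
Saltmere is UTC+5:30, so local arrival = 11:48 + 5:30 = 17:18 on Apr 29.

17:18 on Apr 29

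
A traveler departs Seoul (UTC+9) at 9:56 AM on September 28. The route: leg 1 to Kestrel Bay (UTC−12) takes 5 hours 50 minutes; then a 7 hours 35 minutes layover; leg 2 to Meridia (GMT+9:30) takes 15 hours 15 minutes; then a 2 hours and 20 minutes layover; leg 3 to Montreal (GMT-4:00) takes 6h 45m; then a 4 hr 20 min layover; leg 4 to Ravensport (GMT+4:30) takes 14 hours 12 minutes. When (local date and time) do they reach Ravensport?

Convert departure to UTC: 9:56 AM − 9:00 = 12:56 AM UTC on Sep 28.
Add 5 hours and 50 minutes leg 1 → 6:46 AM UTC.
Add 7 hours 35 minutes layover in Kestrel Bay → 2:21 PM UTC.
Add 15 hours 15 minutes leg 2 → 5:36 AM UTC (Sep 29).
Add 2 hours and 20 minutes layover in Meridia → 7:56 AM UTC.
Add 6 hours 45 minutes leg 3 → 2:41 PM UTC.
Add 4 hours and 20 minutes layover in Montreal → 7:01 PM UTC.
Add 14 hours and 12 minutes leg 4 → 9:13 AM UTC (Sep 30).
Ravensport is UTC+4:30, so local arrival = 9:13 AM + 4:30 = 1:43 PM on Sep 30.

1:43 PM on September 30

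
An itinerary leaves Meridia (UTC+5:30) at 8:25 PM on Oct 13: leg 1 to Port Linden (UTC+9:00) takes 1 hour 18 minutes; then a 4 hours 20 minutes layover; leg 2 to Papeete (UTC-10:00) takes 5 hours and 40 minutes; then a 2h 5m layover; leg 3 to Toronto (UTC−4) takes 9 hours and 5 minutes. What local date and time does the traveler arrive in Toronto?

9:23 AM on October 14

Convert departure to UTC: 8:25 PM − 5:30 = 2:55 PM UTC on Oct 13.
Add 1 hour 18 minutes leg 1 → 4:13 PM UTC.
Add 4 hours and 20 minutes layover in Port Linden → 8:33 PM UTC.
Add 5 hours 40 minutes leg 2 → 2:13 AM UTC (Oct 14).
Add 2 hours and 5 minutes layover in Papeete → 4:18 AM UTC.
Add 9 hours and 5 minutes leg 3 → 1:23 PM UTC.
Toronto is UTC−4:00, so local arrival = 1:23 PM − 4:00 = 9:23 AM on Oct 14.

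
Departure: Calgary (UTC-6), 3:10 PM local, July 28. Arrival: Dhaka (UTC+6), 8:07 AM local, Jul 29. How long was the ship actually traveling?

4 hours 57 minutes

Departure in UTC: 3:10 PM + 6:00 = 9:10 PM on Jul 28.
Arrival in UTC: 8:07 AM − 6:00 = 2:07 AM on Jul 29.
Elapsed = 2:07 AM − 9:10 PM (+1 day) = 4 hours 57 minutes.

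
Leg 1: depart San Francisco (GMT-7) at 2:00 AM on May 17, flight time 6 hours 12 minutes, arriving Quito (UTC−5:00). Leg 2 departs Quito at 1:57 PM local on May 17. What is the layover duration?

Convert departure to UTC: 2:00 AM + 7:00 = 9:00 AM UTC on May 17.
Add 6 hours 12 minutes flight time → 3:12 PM UTC.
Quito is UTC−5:00, so local arrival = 3:12 PM − 5:00 = 10:12 AM on May 17.
Layover = 1:57 PM − 10:12 AM = 3 hours 45 minutes.

3 hours 45 minutes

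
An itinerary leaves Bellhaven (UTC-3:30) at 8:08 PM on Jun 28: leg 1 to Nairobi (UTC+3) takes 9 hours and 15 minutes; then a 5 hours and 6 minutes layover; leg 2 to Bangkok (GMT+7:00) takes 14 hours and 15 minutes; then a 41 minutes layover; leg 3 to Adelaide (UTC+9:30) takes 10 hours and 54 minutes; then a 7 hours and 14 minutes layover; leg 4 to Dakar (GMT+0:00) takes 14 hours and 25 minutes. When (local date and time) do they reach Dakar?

Convert departure to UTC: 8:08 PM + 3:30 = 11:38 PM UTC on Jun 28.
Add 9 hours 15 minutes leg 1 → 8:53 AM UTC (Jun 29).
Add 5 hours 6 minutes layover in Nairobi → 1:59 PM UTC.
Add 14 hours 15 minutes leg 2 → 4:14 AM UTC (Jun 30).
Add 41 minutes layover in Bangkok → 4:55 AM UTC.
Add 10 hours and 54 minutes leg 3 → 3:49 PM UTC.
Add 7 hours and 14 minutes layover in Adelaide → 11:03 PM UTC.
Add 14 hours 25 minutes leg 4 → 1:28 PM UTC (Jul 1).
Dakar is UTC+0, so local arrival is the same: 1:28 PM on Jul 1.

1:28 PM on July 1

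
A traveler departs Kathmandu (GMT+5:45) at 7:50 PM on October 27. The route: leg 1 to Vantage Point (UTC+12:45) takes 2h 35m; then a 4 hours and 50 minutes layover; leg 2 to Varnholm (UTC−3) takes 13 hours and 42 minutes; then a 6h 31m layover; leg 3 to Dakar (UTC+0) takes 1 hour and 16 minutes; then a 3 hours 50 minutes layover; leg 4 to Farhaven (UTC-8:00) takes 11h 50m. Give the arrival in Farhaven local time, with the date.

Convert departure to UTC: 7:50 PM − 5:45 = 2:05 PM UTC on Oct 27.
Add 2 hours and 35 minutes leg 1 → 4:40 PM UTC.
Add 4 hours 50 minutes layover in Vantage Point → 9:30 PM UTC.
Add 13 hours 42 minutes leg 2 → 11:12 AM UTC (Oct 28).
Add 6 hours 31 minutes layover in Varnholm → 5:43 PM UTC.
Add 1 hour 16 minutes leg 3 → 6:59 PM UTC.
Add 3 hours and 50 minutes layover in Dakar → 10:49 PM UTC.
Add 11 hours 50 minutes leg 4 → 10:39 AM UTC (Oct 29).
Farhaven is UTC−8:00, so local arrival = 10:39 AM − 8:00 = 2:39 AM on Oct 29.

2:39 AM on October 29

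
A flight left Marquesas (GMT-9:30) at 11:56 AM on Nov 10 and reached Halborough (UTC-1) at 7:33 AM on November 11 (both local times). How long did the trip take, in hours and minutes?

Departure in UTC: 11:56 AM + 9:30 = 9:26 PM on Nov 10.
Arrival in UTC: 7:33 AM + 1:00 = 8:33 AM on Nov 11.
Elapsed = 8:33 AM − 9:26 PM (+1 day) = 11 hours 7 minutes.

11 hours 7 minutes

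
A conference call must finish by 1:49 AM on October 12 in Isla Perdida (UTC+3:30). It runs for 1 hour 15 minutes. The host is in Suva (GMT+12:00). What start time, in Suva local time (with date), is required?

Target end time in UTC: 1:49 AM − 3:30 = 10:19 PM on Oct 11.
Subtract 1 hour 15 minutes → start 9:04 PM UTC on Oct 11.
Suva is UTC+12:00: 9:04 PM + 12:00 = 9:04 AM on Oct 12.

9:04 AM on Oct 12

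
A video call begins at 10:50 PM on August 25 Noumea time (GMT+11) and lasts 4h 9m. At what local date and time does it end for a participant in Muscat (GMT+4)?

Convert start to UTC: 10:50 PM − 11:00 = 11:50 AM UTC on Aug 25.
Add 4 hours and 9 minutes duration → 3:59 PM UTC.
Muscat is UTC+4:00, so local end time = 3:59 PM + 4:00 = 7:59 PM on Aug 25.

7:59 PM on August 25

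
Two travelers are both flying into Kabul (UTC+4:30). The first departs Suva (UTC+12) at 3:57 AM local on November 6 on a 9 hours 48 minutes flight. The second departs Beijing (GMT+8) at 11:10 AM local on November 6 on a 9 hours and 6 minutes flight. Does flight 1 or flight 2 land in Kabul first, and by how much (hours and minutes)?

Flight 1 in UTC: 3:57 AM − 12:00 = 3:57 PM on Nov 5.
+9 hours 48 minutes → arrive 1:45 AM UTC on Nov 6.
Flight 2 in UTC: 11:10 AM − 8:00 = 3:10 AM on Nov 6.
+9 hours 6 minutes → arrive 12:16 PM UTC on Nov 6.
Flight 1 lands earlier by 10 hours 31 minutes.

the first, by 10 hours 31 minutes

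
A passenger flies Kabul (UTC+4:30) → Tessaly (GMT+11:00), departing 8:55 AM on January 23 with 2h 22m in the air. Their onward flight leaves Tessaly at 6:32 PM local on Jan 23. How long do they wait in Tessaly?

45 minutes

Convert departure to UTC: 8:55 AM − 4:30 = 4:25 AM UTC on Jan 23.
Add 2 hours and 22 minutes flight time → 6:47 AM UTC.
Tessaly is UTC+11:00, so local arrival = 6:47 AM + 11:00 = 5:47 PM on Jan 23.
Layover = 6:32 PM − 5:47 PM = 45 minutes.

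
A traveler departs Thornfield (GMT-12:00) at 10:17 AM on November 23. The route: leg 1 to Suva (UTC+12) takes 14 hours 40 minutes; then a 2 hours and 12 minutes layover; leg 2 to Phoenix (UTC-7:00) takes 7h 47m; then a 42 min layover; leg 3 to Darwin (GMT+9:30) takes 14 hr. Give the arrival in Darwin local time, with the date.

Convert departure to UTC: 10:17 AM + 12:00 = 10:17 PM UTC on Nov 23.
Add 14 hours 40 minutes leg 1 → 12:57 PM UTC (Nov 24).
Add 2 hours and 12 minutes layover in Suva → 3:09 PM UTC.
Add 7 hours 47 minutes leg 2 → 10:56 PM UTC.
Add 42 minutes layover in Phoenix → 11:38 PM UTC.
Add 14 hours leg 3 → 1:38 PM UTC (Nov 25).
Darwin is UTC+9:30, so local arrival = 1:38 PM + 9:30 = 11:08 PM on Nov 25.

11:08 PM on November 25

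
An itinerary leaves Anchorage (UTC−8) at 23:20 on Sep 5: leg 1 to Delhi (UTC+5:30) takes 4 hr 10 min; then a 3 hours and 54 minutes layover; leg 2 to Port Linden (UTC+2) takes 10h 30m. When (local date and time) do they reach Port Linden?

Convert departure to UTC: 23:20 + 8:00 = 07:20 UTC on Sep 6.
Add 4 hours and 10 minutes leg 1 → 11:30 UTC.
Add 3 hours 54 minutes layover in Delhi → 15:24 UTC.
Add 10 hours 30 minutes leg 2 → 01:54 UTC (Sep 7).
Port Linden is UTC+2:00, so local arrival = 01:54 + 2:00 = 03:54 on Sep 7.

03:54 on September 7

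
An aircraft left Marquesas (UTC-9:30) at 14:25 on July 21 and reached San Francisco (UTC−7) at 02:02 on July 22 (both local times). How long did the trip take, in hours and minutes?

9 hours 7 minutes

San Francisco is 2:30 ahead of Marquesas.
Clock-face elapsed time (ignoring zones) is 11 hours 37 minutes.
Actual elapsed = 11 hours 37 minutes − 2:30 = 9 hours 7 minutes.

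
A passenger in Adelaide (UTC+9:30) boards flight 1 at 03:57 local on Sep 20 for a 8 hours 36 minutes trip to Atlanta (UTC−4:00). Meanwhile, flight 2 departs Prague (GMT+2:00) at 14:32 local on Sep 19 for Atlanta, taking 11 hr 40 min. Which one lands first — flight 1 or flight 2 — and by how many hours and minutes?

the second, by 2 hours 51 minutes

Flight 1 in UTC: 03:57 − 9:30 = 18:27 on Sep 19.
+8 hours 36 minutes → arrive 03:03 UTC on Sep 20.
Flight 2 in UTC: 14:32 − 2:00 = 12:32 on Sep 19.
+11 hours and 40 minutes → arrive 00:12 UTC on Sep 20.
Flight 2 lands earlier by 2 hours 51 minutes.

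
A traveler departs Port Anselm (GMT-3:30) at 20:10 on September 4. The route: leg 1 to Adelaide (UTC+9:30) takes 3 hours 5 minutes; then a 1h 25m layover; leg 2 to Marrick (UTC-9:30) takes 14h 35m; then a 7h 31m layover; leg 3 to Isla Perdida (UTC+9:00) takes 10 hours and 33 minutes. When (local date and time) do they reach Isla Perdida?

Convert departure to UTC: 20:10 + 3:30 = 23:40 UTC on Sep 4.
Add 3 hours 5 minutes leg 1 → 02:45 UTC (Sep 5).
Add 1 hour and 25 minutes layover in Adelaide → 04:10 UTC.
Add 14 hours 35 minutes leg 2 → 18:45 UTC.
Add 7 hours and 31 minutes layover in Marrick → 02:16 UTC (Sep 6).
Add 10 hours and 33 minutes leg 3 → 12:49 UTC.
Isla Perdida is UTC+9:00, so local arrival = 12:49 + 9:00 = 21:49 on Sep 6.

21:49 on September 6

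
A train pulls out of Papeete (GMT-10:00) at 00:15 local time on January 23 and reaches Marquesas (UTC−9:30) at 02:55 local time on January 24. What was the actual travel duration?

26 hours 10 minutes

Departure in UTC: 00:15 + 10:00 = 10:15 on Jan 23.
Arrival in UTC: 02:55 + 9:30 = 12:25 on Jan 24.
Elapsed = 12:25 − 10:15 (+1 day) = 26 hours 10 minutes.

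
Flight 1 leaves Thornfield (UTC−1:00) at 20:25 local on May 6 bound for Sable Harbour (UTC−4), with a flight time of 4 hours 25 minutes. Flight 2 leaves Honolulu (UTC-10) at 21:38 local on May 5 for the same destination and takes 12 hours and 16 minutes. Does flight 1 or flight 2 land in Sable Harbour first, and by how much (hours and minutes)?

Flight 1 in UTC: 20:25 + 1:00 = 21:25 on May 6.
+4 hours and 25 minutes → arrive 01:50 UTC on May 7.
Flight 2 in UTC: 21:38 + 10:00 = 07:38 on May 6.
+12 hours and 16 minutes → arrive 19:54 UTC on May 6.
Flight 2 lands earlier by 5 hours 56 minutes.

the second, by 5 hours 56 minutes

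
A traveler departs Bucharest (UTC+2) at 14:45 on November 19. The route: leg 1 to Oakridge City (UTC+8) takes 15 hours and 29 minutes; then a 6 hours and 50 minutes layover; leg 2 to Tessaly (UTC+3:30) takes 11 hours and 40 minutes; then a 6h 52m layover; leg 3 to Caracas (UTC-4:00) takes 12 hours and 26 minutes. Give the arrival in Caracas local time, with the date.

14:02 on November 21

Convert departure to UTC: 14:45 − 2:00 = 12:45 UTC on Nov 19.
Add 15 hours 29 minutes leg 1 → 04:14 UTC (Nov 20).
Add 6 hours 50 minutes layover in Oakridge City → 11:04 UTC.
Add 11 hours 40 minutes leg 2 → 22:44 UTC.
Add 6 hours 52 minutes layover in Tessaly → 05:36 UTC (Nov 21).
Add 12 hours 26 minutes leg 3 → 18:02 UTC.
Caracas is UTC−4:00, so local arrival = 18:02 − 4:00 = 14:02 on Nov 21.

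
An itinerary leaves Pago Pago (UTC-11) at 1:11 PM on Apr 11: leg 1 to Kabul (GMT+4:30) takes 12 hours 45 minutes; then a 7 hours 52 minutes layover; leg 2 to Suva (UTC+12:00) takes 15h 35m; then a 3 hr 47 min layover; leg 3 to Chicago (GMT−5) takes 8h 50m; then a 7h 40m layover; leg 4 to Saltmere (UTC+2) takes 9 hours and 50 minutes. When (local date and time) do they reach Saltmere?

8:30 PM on Apr 14

Convert departure to UTC: 1:11 PM + 11:00 = 12:11 AM UTC on Apr 12.
Add 12 hours 45 minutes leg 1 → 12:56 PM UTC.
Add 7 hours 52 minutes layover in Kabul → 8:48 PM UTC.
Add 15 hours 35 minutes leg 2 → 12:23 PM UTC (Apr 13).
Add 3 hours and 47 minutes layover in Suva → 4:10 PM UTC.
Add 8 hours and 50 minutes leg 3 → 1:00 AM UTC (Apr 14).
Add 7 hours and 40 minutes layover in Chicago → 8:40 AM UTC.
Add 9 hours and 50 minutes leg 4 → 6:30 PM UTC.
Saltmere is UTC+2:00, so local arrival = 6:30 PM + 2:00 = 8:30 PM on Apr 14.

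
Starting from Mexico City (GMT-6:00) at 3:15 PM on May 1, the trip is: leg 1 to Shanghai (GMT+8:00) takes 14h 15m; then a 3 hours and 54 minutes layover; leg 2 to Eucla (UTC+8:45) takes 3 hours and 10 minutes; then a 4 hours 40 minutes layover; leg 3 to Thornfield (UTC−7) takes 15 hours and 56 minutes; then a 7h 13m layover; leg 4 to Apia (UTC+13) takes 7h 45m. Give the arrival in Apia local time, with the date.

7:08 PM on May 4

Convert departure to UTC: 3:15 PM + 6:00 = 9:15 PM UTC on May 1.
Add 14 hours and 15 minutes leg 1 → 11:30 AM UTC (May 2).
Add 3 hours and 54 minutes layover in Shanghai → 3:24 PM UTC.
Add 3 hours 10 minutes leg 2 → 6:34 PM UTC.
Add 4 hours and 40 minutes layover in Eucla → 11:14 PM UTC.
Add 15 hours 56 minutes leg 3 → 3:10 PM UTC (May 3).
Add 7 hours 13 minutes layover in Thornfield → 10:23 PM UTC.
Add 7 hours 45 minutes leg 4 → 6:08 AM UTC (May 4).
Apia is UTC+13:00, so local arrival = 6:08 AM + 13:00 = 7:08 PM on May 4.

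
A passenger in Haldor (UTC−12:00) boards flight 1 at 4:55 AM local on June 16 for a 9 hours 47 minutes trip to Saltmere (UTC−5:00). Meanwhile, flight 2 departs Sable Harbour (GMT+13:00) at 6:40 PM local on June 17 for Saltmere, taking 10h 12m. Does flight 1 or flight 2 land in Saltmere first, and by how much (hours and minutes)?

Flight 1 in UTC: 4:55 AM + 12:00 = 4:55 PM on Jun 16.
+9 hours 47 minutes → arrive 2:42 AM UTC on Jun 17.
Flight 2 in UTC: 6:40 PM − 13:00 = 5:40 AM on Jun 17.
+10 hours and 12 minutes → arrive 3:52 PM UTC on Jun 17.
Flight 1 lands earlier by 13 hours 10 minutes.

the first, by 13 hours 10 minutes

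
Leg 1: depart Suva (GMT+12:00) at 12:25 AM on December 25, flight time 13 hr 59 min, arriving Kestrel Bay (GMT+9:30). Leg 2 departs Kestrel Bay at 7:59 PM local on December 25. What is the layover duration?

Convert departure to UTC: 12:25 AM − 12:00 = 12:25 PM UTC on Dec 24.
Add 13 hours and 59 minutes flight time → 2:24 AM UTC (Dec 25).
Kestrel Bay is UTC+9:30, so local arrival = 2:24 AM + 9:30 = 11:54 AM on Dec 25.
Layover = 7:59 PM − 11:54 AM = 8 hours 5 minutes.

8 hours 5 minutes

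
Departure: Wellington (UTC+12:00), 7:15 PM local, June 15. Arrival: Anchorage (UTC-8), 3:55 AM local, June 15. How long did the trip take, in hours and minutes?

Departure in UTC: 7:15 PM − 12:00 = 7:15 AM on Jun 15.
Arrival in UTC: 3:55 AM + 8:00 = 11:55 AM on Jun 15.
Elapsed = 11:55 AM − 7:15 AM = 4 hours 40 minutes.

4 hours 40 minutes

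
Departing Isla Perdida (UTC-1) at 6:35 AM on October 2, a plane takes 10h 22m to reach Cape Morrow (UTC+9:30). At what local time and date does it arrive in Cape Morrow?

3:27 AM on October 3

Convert departure to UTC: 6:35 AM + 1:00 = 7:35 AM UTC on Oct 2.
Add 10 hours and 22 minutes travel time → 5:57 PM UTC.
Cape Morrow is UTC+9:30, so local arrival = 5:57 PM + 9:30 = 3:27 AM on Oct 3.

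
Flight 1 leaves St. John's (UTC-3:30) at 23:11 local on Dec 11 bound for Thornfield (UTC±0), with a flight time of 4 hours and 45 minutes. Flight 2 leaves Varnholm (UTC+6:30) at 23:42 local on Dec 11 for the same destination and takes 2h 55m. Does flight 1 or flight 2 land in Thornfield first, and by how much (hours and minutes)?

the second, by 11 hours 19 minutes

Flight 1 in UTC: 23:11 + 3:30 = 02:41 on Dec 12.
+4 hours 45 minutes → arrive 07:26 UTC on Dec 12.
Flight 2 in UTC: 23:42 − 6:30 = 17:12 on Dec 11.
+2 hours and 55 minutes → arrive 20:07 UTC on Dec 11.
Flight 2 lands earlier by 11 hours 19 minutes.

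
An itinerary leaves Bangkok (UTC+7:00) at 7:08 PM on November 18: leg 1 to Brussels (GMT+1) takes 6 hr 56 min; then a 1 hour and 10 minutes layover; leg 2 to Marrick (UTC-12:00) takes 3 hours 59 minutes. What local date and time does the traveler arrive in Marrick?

12:13 PM on November 18

Convert departure to UTC: 7:08 PM − 7:00 = 12:08 PM UTC on Nov 18.
Add 6 hours 56 minutes leg 1 → 7:04 PM UTC.
Add 1 hour 10 minutes layover in Brussels → 8:14 PM UTC.
Add 3 hours and 59 minutes leg 2 → 12:13 AM UTC (Nov 19).
Marrick is UTC−12:00, so local arrival = 12:13 AM − 12:00 = 12:13 PM on Nov 18.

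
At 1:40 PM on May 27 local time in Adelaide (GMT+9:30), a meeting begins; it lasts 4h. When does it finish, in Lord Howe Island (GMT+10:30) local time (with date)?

Convert start to UTC: 1:40 PM − 9:30 = 4:10 AM UTC on May 27.
Add 4 hours duration → 8:10 AM UTC.
Lord Howe Island is UTC+10:30, so local end time = 8:10 AM + 10:30 = 6:40 PM on May 27.

6:40 PM on May 27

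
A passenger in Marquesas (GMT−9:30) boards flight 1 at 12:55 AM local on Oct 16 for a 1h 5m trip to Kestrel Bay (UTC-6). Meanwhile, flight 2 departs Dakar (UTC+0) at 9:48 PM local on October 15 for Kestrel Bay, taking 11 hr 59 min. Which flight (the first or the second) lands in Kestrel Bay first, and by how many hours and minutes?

the second, by 1 hour 43 minutes

Flight 1 in UTC: 12:55 AM + 9:30 = 10:25 AM on Oct 16.
+1 hour 5 minutes → arrive 11:30 AM UTC on Oct 16.
Flight 2 departs at 9:48 PM UTC (Oct 15).
+11 hours 59 minutes → arrive 9:47 AM UTC on Oct 16.
Flight 2 lands earlier by 1 hour 43 minutes.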